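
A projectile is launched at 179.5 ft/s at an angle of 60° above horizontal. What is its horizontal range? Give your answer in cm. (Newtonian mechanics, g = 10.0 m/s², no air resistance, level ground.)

v₀ = 179.5 ft/s × 0.3048 = 54.7116 m/s
R = v₀² × sin(2θ) / g = 54.7116² × sin(2 × 60°) / 10.0 = 2993.36 × 0.866025 / 10.0 = 259.232 m
R = 259.232 m / 0.01 = 25920 cm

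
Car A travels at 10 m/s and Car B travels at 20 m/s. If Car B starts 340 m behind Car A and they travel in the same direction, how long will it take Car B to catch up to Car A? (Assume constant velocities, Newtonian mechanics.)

Relative speed: v_rel = 20 - 10 = 10 m/s
Time to catch: t = d₀/v_rel = 340/10 = 34.0 s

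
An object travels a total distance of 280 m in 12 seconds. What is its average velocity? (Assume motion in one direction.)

v_avg = Δd / Δt = 280 / 12 = 23.33 m/s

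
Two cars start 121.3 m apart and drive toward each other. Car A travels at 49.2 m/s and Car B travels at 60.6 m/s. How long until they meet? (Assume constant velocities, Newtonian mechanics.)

Combined speed: v_combined = 49.2 + 60.6 = 109.8 m/s
Time to meet: t = d/v_combined = 121.3/109.8 = 1.1 s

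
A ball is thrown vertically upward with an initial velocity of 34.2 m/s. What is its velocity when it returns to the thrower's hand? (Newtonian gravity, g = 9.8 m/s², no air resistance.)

By conservation of energy (no air resistance), the ball returns to the throw height with the same speed as launch, but directed downward.
|v_ground| = v₀ = 34.2 m/s
v_ground = 34.2 m/s (downward)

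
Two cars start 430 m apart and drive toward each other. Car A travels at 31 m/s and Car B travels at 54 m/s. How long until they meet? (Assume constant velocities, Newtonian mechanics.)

Combined speed: v_combined = 31 + 54 = 85 m/s
Time to meet: t = d/v_combined = 430/85 = 5.06 s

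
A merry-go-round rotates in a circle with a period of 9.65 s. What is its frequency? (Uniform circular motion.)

f = 1/T = 1/9.65 = 0.1036 Hz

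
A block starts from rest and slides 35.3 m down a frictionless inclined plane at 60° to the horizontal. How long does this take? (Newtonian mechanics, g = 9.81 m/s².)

a = g sin(θ) = 9.81 × sin(60°) = 8.4957 m/s²
t = √(2d/a) = √(2 × 35.3 / 8.4957) = 2.88 s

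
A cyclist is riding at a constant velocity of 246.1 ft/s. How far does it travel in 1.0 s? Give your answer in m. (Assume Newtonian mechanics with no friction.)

v = 246.1 ft/s × 0.3048 = 75.0113 m/s
d = v × t = 75.0113 × 1.0 = 75.01 m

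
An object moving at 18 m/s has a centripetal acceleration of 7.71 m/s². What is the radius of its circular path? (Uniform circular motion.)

r = v²/a_c = 18²/7.71 = 42.02 m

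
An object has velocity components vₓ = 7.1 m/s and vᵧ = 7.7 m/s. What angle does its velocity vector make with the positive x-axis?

θ = arctan(vᵧ/vₓ) = arctan(7.7/7.1) = 47.32°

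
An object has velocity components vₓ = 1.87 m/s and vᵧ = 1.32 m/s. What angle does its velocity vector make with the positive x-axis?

θ = arctan(vᵧ/vₓ) = arctan(1.32/1.87) = 35.22°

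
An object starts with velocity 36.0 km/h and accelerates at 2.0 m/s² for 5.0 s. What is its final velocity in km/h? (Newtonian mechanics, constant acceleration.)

v₀ = 36.0 km/h × 0.2777777777777778 = 10.0 m/s
v = v₀ + a × t = 10.0 + 2.0 × 5.0 = 20.0 m/s
v = 20.0 m/s / 0.2777777777777778 = 72.0 km/h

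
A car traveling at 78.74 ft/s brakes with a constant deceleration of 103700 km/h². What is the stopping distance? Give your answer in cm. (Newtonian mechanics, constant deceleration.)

v₀ = 78.74 ft/s × 0.3048 = 24.0 m/s
a = 103700 km/h² × 7.716049382716049e-05 = 8.00154 m/s²
d = v₀² / (2a) = 24.0² / (2 × 8.00154) = 576.0 / 16.0031 = 35.993 m
d = 35.993 m / 0.01 = 3599 cm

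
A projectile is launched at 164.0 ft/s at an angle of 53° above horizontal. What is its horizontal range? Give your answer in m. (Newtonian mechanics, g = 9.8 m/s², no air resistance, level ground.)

v₀ = 164.0 ft/s × 0.3048 = 49.9872 m/s
R = v₀² × sin(2θ) / g = 49.9872² × sin(2 × 53°) / 9.8 = 2498.72 × 0.961262 / 9.8 = 245.1 m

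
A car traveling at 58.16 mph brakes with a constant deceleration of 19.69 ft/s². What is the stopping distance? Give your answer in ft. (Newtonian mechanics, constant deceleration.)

v₀ = 58.16 mph × 0.44704 = 25.9998 m/s
a = 19.69 ft/s² × 0.3048 = 6.00151 m/s²
d = v₀² / (2a) = 25.9998² / (2 × 6.00151) = 675.99 / 12.003 = 56.3184 m
d = 56.3184 m / 0.3048 = 184.8 ft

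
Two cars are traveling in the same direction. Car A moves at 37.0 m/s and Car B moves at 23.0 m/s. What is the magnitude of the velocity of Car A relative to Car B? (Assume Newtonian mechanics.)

v_rel = |v_A - v_B| = |37.0 - 23.0| = 14.0 m/s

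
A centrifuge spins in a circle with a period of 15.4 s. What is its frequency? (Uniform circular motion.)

f = 1/T = 1/15.4 = 0.0649 Hz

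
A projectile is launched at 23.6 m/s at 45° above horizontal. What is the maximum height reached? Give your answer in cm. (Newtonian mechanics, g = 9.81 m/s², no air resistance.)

H = v₀² × sin²(θ) / (2g) = 23.6² × sin(45°)² / (2 × 9.81) = 556.96 × 0.5 / 19.62 = 14.1937 m
H = 14.1937 m / 0.01 = 1419 cm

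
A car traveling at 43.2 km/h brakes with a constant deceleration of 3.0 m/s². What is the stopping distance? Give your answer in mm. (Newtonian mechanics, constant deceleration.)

v₀ = 43.2 km/h × 0.2777777777777778 = 12.0 m/s
d = v₀² / (2a) = 12.0² / (2 × 3.0) = 144.0 / 6.0 = 24.0 m
d = 24.0 m / 0.001 = 24000 mm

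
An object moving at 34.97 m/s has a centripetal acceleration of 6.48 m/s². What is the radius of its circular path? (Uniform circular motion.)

r = v²/a_c = 34.97²/6.48 = 188.72 m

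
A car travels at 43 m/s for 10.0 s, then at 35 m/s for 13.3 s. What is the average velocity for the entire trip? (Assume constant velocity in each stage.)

d₁ = v₁t₁ = 43 × 10.0 = 430.0 m
d₂ = v₂t₂ = 35 × 13.3 = 465.5 m
d_total = 895.5 m, t_total = 23.3 s
v_avg = d_total/t_total = 895.5/23.3 = 38.43 m/s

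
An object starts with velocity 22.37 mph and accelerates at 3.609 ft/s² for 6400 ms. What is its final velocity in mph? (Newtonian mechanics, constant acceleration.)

v₀ = 22.37 mph × 0.44704 = 10.0003 m/s
a = 3.609 ft/s² × 0.3048 = 1.10002 m/s²
t = 6400 ms × 0.001 = 6.4 s
v = v₀ + a × t = 10.0003 + 1.10002 × 6.4 = 17.0404 m/s
v = 17.0404 m/s / 0.44704 = 38.12 mph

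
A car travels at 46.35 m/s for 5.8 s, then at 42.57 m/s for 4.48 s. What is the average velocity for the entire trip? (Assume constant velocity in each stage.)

d₁ = v₁t₁ = 46.35 × 5.8 = 268.83 m
d₂ = v₂t₂ = 42.57 × 4.48 = 190.7136 m
d_total = 459.5436 m, t_total = 10.28 s
v_avg = d_total/t_total = 459.5436/10.28 = 44.7 m/s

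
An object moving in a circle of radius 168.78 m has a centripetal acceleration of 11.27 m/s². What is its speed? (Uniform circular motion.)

v = √(a_c × r) = √(11.27 × 168.78) = 43.61 m/s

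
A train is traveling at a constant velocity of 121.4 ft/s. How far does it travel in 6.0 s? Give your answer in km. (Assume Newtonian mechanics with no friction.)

v = 121.4 ft/s × 0.3048 = 37.0027 m/s
d = v × t = 37.0027 × 6.0 = 222.016 m
d = 222.016 m / 1000.0 = 0.222 km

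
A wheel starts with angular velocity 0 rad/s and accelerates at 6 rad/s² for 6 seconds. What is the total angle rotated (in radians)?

θ = ω₀t + ½αt² = 0×6 + ½×6×6² = 108.0 rad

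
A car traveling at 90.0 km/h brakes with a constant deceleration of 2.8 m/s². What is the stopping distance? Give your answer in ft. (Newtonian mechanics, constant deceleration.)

v₀ = 90.0 km/h × 0.2777777777777778 = 25.0 m/s
d = v₀² / (2a) = 25.0² / (2 × 2.8) = 625.0 / 5.6 = 111.607 m
d = 111.607 m / 0.3048 = 366.2 ft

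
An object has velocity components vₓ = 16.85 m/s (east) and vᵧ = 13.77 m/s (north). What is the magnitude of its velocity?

|v| = √(vₓ² + vᵧ²) = √(16.85² + 13.77²) = √(473.5354) = 21.76 m/s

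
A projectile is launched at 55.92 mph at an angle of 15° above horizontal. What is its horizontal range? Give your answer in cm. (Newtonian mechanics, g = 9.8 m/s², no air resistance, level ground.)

v₀ = 55.92 mph × 0.44704 = 24.9985 m/s
R = v₀² × sin(2θ) / g = 24.9985² × sin(2 × 15°) / 9.8 = 624.925 × 0.5 / 9.8 = 31.8839 m
R = 31.8839 m / 0.01 = 3188 cm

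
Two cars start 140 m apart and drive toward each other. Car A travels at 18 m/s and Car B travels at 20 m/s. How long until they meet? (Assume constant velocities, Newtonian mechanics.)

Combined speed: v_combined = 18 + 20 = 38 m/s
Time to meet: t = d/v_combined = 140/38 = 3.68 s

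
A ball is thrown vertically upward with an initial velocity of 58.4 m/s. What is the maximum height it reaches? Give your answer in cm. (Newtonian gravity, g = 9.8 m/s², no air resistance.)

h_max = v₀² / (2g) = 58.4² / (2 × 9.8) = 3410.56 / 19.6 = 174.008 m
h_max = 174.008 m / 0.01 = 17400 cm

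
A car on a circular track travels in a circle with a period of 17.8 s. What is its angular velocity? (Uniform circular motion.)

ω = 2π/T = 2π/17.8 = 0.353 rad/s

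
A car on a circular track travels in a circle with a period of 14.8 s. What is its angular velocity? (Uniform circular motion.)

ω = 2π/T = 2π/14.8 = 0.4245 rad/s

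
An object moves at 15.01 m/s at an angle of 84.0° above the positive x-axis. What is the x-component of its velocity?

vₓ = v cos(θ) = 15.01 × cos(84.0°) = 1.57 m/s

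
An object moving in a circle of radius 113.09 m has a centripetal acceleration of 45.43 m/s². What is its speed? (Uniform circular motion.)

v = √(a_c × r) = √(45.43 × 113.09) = 71.68 m/s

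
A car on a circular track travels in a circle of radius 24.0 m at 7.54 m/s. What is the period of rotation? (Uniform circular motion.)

T = 2πr/v = 2π×24.0/7.54 = 20.0 s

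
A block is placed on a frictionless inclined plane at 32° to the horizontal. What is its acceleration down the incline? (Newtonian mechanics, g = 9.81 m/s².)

a = g sin(θ) = 9.81 × sin(32°) = 9.81 × 0.5299 = 5.2 m/s²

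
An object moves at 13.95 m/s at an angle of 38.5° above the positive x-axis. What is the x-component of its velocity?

vₓ = v cos(θ) = 13.95 × cos(38.5°) = 10.92 m/s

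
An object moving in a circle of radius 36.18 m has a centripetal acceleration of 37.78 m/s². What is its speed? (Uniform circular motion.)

v = √(a_c × r) = √(37.78 × 36.18) = 36.97 m/s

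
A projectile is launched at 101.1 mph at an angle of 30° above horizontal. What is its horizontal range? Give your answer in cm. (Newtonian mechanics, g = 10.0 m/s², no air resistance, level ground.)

v₀ = 101.1 mph × 0.44704 = 45.1957 m/s
R = v₀² × sin(2θ) / g = 45.1957² × sin(2 × 30°) / 10.0 = 2042.65 × 0.866025 / 10.0 = 176.899 m
R = 176.899 m / 0.01 = 17690 cm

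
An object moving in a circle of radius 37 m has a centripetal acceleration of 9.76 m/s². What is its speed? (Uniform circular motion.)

v = √(a_c × r) = √(9.76 × 37) = 19.0 m/s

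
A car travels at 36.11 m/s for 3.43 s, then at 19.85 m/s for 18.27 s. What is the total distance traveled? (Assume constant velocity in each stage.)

d₁ = v₁t₁ = 36.11 × 3.43 = 123.8573 m
d₂ = v₂t₂ = 19.85 × 18.27 = 362.6595 m
d_total = 123.8573 + 362.6595 = 486.52 m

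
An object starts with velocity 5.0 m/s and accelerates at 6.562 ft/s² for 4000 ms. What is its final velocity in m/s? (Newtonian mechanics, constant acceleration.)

a = 6.562 ft/s² × 0.3048 = 2.0001 m/s²
t = 4000 ms × 0.001 = 4.0 s
v = v₀ + a × t = 5.0 + 2.0001 × 4.0 = 13.0 m/s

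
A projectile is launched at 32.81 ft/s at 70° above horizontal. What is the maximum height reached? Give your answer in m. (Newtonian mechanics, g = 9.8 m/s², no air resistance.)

v₀ = 32.81 ft/s × 0.3048 = 10.0005 m/s
H = v₀² × sin²(θ) / (2g) = 10.0005² × sin(70°)² / (2 × 9.8) = 100.01 × 0.883022 / 19.6 = 4.506 m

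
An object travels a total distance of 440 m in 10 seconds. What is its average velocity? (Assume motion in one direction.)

v_avg = Δd / Δt = 440 / 10 = 44.0 m/s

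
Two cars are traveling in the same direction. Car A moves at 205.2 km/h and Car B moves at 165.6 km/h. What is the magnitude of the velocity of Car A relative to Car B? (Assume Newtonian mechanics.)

v_rel = |v_A - v_B| = |205.2 - 165.6| = 39.6 km/h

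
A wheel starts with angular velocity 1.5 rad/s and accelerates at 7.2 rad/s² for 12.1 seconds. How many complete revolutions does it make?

θ = ω₀t + ½αt² = 1.5×12.1 + ½×7.2×12.1² = 545.226 rad
Total revolutions = θ/(2π) = 545.226/(2π) = 86.78
Complete revolutions = ⌊86.78⌋ = 86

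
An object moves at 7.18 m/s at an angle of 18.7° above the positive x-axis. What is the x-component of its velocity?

vₓ = v cos(θ) = 7.18 × cos(18.7°) = 6.8 m/s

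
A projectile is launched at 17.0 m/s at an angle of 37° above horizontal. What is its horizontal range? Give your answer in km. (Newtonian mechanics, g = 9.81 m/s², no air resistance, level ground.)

R = v₀² × sin(2θ) / g = 17.0² × sin(2 × 37°) / 9.81 = 289.0 × 0.961262 / 9.81 = 28.3185 m
R = 28.3185 m / 1000.0 = 0.02832 km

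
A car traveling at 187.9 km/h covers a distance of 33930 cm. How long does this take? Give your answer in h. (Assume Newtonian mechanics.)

d = 33930 cm × 0.01 = 339.3 m
v = 187.9 km/h × 0.2777777777777778 = 52.1944 m/s
t = d / v = 339.3 / 52.1944 = 6.5007 s
t = 6.5007 s / 3600.0 = 0.001806 h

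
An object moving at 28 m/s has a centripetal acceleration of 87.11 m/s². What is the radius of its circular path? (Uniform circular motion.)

r = v²/a_c = 28²/87.11 = 9.0 m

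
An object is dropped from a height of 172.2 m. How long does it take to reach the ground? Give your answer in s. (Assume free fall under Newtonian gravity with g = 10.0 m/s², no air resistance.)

t = √(2h/g) = √(2 × 172.2 / 10.0) = 5.869 s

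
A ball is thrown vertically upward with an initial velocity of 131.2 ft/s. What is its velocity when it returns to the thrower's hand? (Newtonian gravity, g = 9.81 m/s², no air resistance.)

By conservation of energy (no air resistance), the ball returns to the throw height with the same speed as launch, but directed downward.
|v_ground| = v₀ = 131.2 ft/s
v_ground = 131.2 ft/s (downward)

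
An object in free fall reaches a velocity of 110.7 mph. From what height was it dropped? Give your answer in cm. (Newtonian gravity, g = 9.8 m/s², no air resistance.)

v = 110.7 mph × 0.44704 = 49.4873 m/s
h = v² / (2g) = 49.4873² / (2 × 9.8) = 124.949 m
h = 124.949 m / 0.01 = 12490 cm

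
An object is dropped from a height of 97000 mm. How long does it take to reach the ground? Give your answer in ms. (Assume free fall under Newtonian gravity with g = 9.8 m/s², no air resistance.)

h = 97000 mm × 0.001 = 97.0 m
t = √(2h/g) = √(2 × 97.0 / 9.8) = 4.44926 s
t = 4.44926 s / 0.001 = 4449 ms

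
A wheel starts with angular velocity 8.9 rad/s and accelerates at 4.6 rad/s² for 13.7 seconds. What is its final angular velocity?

ω = ω₀ + αt = 8.9 + 4.6 × 13.7 = 71.92 rad/s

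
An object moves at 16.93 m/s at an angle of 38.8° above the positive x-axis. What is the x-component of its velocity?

vₓ = v cos(θ) = 16.93 × cos(38.8°) = 13.19 m/s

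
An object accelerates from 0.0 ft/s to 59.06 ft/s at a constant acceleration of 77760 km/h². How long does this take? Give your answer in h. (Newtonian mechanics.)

v₀ = 0.0 ft/s × 0.3048 = 0.0 m/s
v = 59.06 ft/s × 0.3048 = 18.0015 m/s
a = 77760 km/h² × 7.716049382716049e-05 = 6.0 m/s²
t = (v - v₀) / a = (18.0015 - 0.0) / 6.0 = 3.00025 s
t = 3.00025 s / 3600.0 = 0.0008334 h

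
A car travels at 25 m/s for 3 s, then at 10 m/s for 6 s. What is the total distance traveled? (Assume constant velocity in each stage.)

d₁ = v₁t₁ = 25 × 3 = 75 m
d₂ = v₂t₂ = 10 × 6 = 60 m
d_total = 75 + 60 = 135 m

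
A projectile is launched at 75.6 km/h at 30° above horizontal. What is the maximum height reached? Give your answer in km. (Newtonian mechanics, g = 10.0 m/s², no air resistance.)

v₀ = 75.6 km/h × 0.2777777777777778 = 21.0 m/s
H = v₀² × sin²(θ) / (2g) = 21.0² × sin(30°)² / (2 × 10.0) = 441.0 × 0.25 / 20.0 = 5.5125 m
H = 5.5125 m / 1000.0 = 0.005513 km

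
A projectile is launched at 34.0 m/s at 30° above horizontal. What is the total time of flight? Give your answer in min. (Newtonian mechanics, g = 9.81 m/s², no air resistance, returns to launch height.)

T = 2 × v₀ × sin(θ) / g = 2 × 34.0 × sin(30°) / 9.81 = 2 × 34.0 × 0.5 / 9.81 = 3.46585 s
T = 3.46585 s / 60.0 = 0.05776 min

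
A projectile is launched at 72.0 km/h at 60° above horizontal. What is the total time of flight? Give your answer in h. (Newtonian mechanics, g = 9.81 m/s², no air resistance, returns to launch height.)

v₀ = 72.0 km/h × 0.2777777777777778 = 20.0 m/s
T = 2 × v₀ × sin(θ) / g = 2 × 20.0 × sin(60°) / 9.81 = 2 × 20.0 × 0.866025 / 9.81 = 3.53119 s
T = 3.53119 s / 3600.0 = 0.0009809 h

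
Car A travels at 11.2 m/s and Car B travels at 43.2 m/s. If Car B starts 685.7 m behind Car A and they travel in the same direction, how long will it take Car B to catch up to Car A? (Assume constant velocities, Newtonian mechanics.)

Relative speed: v_rel = 43.2 - 11.2 = 32.0 m/s
Time to catch: t = d₀/v_rel = 685.7/32.0 = 21.43 s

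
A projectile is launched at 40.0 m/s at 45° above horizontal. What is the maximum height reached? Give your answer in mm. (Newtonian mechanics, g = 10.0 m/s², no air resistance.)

H = v₀² × sin²(θ) / (2g) = 40.0² × sin(45°)² / (2 × 10.0) = 1600.0 × 0.5 / 20.0 = 40.0 m
H = 40.0 m / 0.001 = 40000 mm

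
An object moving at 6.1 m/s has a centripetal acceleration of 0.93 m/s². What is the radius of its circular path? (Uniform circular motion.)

r = v²/a_c = 6.1²/0.93 = 40.01 m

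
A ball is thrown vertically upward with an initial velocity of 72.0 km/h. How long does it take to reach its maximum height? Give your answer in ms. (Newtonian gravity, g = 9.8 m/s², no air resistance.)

v₀ = 72.0 km/h × 0.2777777777777778 = 20.0 m/s
t_up = v₀ / g = 20.0 / 9.8 = 2.04082 s
t_up = 2.04082 s / 0.001 = 2041 ms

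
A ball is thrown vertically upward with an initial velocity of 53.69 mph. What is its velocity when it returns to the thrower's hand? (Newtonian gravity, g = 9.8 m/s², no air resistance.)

By conservation of energy (no air resistance), the ball returns to the throw height with the same speed as launch, but directed downward.
|v_ground| = v₀ = 53.69 mph
v_ground = 53.69 mph (downward)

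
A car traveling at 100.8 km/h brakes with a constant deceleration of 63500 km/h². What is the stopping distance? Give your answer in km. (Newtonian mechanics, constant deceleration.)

v₀ = 100.8 km/h × 0.2777777777777778 = 28.0 m/s
a = 63500 km/h² × 7.716049382716049e-05 = 4.89969 m/s²
d = v₀² / (2a) = 28.0² / (2 × 4.89969) = 784.0 / 9.79938 = 80.0051 m
d = 80.0051 m / 1000.0 = 0.08001 km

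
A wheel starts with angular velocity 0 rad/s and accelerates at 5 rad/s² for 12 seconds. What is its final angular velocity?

ω = ω₀ + αt = 0 + 5 × 12 = 60 rad/s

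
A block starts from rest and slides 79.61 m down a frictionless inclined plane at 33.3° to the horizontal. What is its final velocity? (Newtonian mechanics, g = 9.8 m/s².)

a = g sin(θ) = 9.8 × sin(33.3°) = 5.3804 m/s²
v = √(2ad) = √(2 × 5.3804 × 79.61) = 29.27 m/s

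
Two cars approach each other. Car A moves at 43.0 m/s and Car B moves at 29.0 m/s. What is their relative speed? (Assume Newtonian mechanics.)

v_rel = v_A + v_B = 43.0 + 29.0 = 72.0 m/s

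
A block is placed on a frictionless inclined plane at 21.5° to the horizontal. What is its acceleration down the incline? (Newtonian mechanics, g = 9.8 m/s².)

a = g sin(θ) = 9.8 × sin(21.5°) = 9.8 × 0.3665 = 3.59 m/s²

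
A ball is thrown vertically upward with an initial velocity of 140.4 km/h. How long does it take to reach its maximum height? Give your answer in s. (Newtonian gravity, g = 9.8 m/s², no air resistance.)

v₀ = 140.4 km/h × 0.2777777777777778 = 39.0 m/s
t_up = v₀ / g = 39.0 / 9.8 = 3.98 s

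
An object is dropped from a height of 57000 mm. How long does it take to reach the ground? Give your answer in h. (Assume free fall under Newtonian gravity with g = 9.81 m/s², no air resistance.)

h = 57000 mm × 0.001 = 57.0 m
t = √(2h/g) = √(2 × 57.0 / 9.81) = 3.40893 s
t = 3.40893 s / 3600.0 = 0.0009469 h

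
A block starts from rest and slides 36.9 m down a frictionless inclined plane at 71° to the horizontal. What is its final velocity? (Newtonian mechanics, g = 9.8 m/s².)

a = g sin(θ) = 9.8 × sin(71°) = 9.2661 m/s²
v = √(2ad) = √(2 × 9.2661 × 36.9) = 26.15 m/s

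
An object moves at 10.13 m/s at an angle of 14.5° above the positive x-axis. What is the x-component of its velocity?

vₓ = v cos(θ) = 10.13 × cos(14.5°) = 9.81 m/s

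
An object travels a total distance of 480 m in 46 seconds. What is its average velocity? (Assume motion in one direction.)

v_avg = Δd / Δt = 480 / 46 = 10.43 m/s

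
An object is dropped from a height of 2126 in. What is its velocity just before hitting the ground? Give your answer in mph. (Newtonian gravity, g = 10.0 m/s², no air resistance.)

h = 2126 in × 0.0254 = 54.0004 m
v = √(2gh) = √(2 × 10.0 × 54.0004) = 32.8635 m/s
v = 32.8635 m/s / 0.44704 = 73.51 mph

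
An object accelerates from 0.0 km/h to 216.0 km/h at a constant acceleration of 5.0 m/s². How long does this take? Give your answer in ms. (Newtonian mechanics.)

v₀ = 0.0 km/h × 0.2777777777777778 = 0.0 m/s
v = 216.0 km/h × 0.2777777777777778 = 60.0 m/s
t = (v - v₀) / a = (60.0 - 0.0) / 5.0 = 12.0 s
t = 12.0 s / 0.001 = 12000 ms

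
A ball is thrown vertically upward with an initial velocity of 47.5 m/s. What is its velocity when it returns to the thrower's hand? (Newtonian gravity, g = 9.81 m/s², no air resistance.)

By conservation of energy (no air resistance), the ball returns to the throw height with the same speed as launch, but directed downward.
|v_ground| = v₀ = 47.5 m/s
v_ground = 47.5 m/s (downward)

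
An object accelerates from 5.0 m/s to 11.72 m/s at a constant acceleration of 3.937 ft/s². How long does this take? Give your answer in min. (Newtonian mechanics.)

a = 3.937 ft/s² × 0.3048 = 1.2 m/s²
t = (v - v₀) / a = (11.72 - 5.0) / 1.2 = 5.6 s
t = 5.6 s / 60.0 = 0.09333 min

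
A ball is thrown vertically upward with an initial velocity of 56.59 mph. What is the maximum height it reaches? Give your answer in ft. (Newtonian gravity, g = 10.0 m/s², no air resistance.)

v₀ = 56.59 mph × 0.44704 = 25.298 m/s
h_max = v₀² / (2g) = 25.298² / (2 × 10.0) = 639.989 / 20.0 = 31.9995 m
h_max = 31.9995 m / 0.3048 = 105.0 ft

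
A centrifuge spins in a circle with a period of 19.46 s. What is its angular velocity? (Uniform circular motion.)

ω = 2π/T = 2π/19.46 = 0.3229 rad/s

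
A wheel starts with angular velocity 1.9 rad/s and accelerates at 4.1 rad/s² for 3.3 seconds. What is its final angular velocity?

ω = ω₀ + αt = 1.9 + 4.1 × 3.3 = 15.43 rad/s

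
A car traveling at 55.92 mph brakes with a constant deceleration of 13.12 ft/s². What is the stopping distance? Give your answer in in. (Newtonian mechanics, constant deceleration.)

v₀ = 55.92 mph × 0.44704 = 24.9985 m/s
a = 13.12 ft/s² × 0.3048 = 3.99898 m/s²
d = v₀² / (2a) = 24.9985² / (2 × 3.99898) = 624.925 / 7.99796 = 78.1355 m
d = 78.1355 m / 0.0254 = 3076 in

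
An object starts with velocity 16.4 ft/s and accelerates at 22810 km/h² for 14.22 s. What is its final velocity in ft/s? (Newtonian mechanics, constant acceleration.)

v₀ = 16.4 ft/s × 0.3048 = 4.99872 m/s
a = 22810 km/h² × 7.716049382716049e-05 = 1.76003 m/s²
v = v₀ + a × t = 4.99872 + 1.76003 × 14.22 = 30.0263 m/s
v = 30.0263 m/s / 0.3048 = 98.51 ft/s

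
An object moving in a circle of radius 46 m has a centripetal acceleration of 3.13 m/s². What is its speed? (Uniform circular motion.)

v = √(a_c × r) = √(3.13 × 46) = 12.0 m/s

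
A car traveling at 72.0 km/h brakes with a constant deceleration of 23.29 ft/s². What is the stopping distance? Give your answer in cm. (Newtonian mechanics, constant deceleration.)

v₀ = 72.0 km/h × 0.2777777777777778 = 20.0 m/s
a = 23.29 ft/s² × 0.3048 = 7.09879 m/s²
d = v₀² / (2a) = 20.0² / (2 × 7.09879) = 400.0 / 14.1976 = 28.1738 m
d = 28.1738 m / 0.01 = 2817 cm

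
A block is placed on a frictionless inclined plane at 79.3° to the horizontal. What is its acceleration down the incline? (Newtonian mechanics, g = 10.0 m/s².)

a = g sin(θ) = 10.0 × sin(79.3°) = 10.0 × 0.9826 = 9.83 m/s²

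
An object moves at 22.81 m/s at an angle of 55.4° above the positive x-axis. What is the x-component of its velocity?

vₓ = v cos(θ) = 22.81 × cos(55.4°) = 12.95 m/s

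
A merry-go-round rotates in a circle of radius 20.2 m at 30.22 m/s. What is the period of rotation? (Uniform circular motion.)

T = 2πr/v = 2π×20.2/30.22 = 4.2 s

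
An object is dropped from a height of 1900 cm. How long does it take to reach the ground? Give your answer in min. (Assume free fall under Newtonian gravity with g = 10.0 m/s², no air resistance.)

h = 1900 cm × 0.01 = 19.0 m
t = √(2h/g) = √(2 × 19.0 / 10.0) = 1.94936 s
t = 1.94936 s / 60.0 = 0.03249 min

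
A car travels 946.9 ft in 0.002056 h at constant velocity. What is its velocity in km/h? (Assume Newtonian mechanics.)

d = 946.9 ft × 0.3048 = 288.615 m
t = 0.002056 h × 3600.0 = 7.4016 s
v = d / t = 288.615 / 7.4016 = 38.9936 m/s
v = 38.9936 m/s / 0.2777777777777778 = 140.4 km/h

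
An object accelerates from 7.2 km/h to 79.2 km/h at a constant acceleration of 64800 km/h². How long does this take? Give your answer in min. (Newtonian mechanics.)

v₀ = 7.2 km/h × 0.2777777777777778 = 2.0 m/s
v = 79.2 km/h × 0.2777777777777778 = 22.0 m/s
a = 64800 km/h² × 7.716049382716049e-05 = 5.0 m/s²
t = (v - v₀) / a = (22.0 - 2.0) / 5.0 = 4.0 s
t = 4.0 s / 60.0 = 0.06667 min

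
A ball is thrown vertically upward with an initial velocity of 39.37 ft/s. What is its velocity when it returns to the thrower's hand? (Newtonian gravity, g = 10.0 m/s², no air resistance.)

By conservation of energy (no air resistance), the ball returns to the throw height with the same speed as launch, but directed downward.
|v_ground| = v₀ = 39.37 ft/s
v_ground = 39.37 ft/s (downward)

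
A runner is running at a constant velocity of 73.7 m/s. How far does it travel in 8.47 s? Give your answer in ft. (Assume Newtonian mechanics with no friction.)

d = v × t = 73.7 × 8.47 = 624.239 m
d = 624.239 m / 0.3048 = 2048 ft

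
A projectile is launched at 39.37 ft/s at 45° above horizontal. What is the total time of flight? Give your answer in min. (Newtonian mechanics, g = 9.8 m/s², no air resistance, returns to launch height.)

v₀ = 39.37 ft/s × 0.3048 = 12.0 m/s
T = 2 × v₀ × sin(θ) / g = 2 × 12.0 × sin(45°) / 9.8 = 2 × 12.0 × 0.707107 / 9.8 = 1.73169 s
T = 1.73169 s / 60.0 = 0.02886 min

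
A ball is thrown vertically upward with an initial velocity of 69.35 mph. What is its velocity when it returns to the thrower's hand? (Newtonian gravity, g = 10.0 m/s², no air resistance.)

By conservation of energy (no air resistance), the ball returns to the throw height with the same speed as launch, but directed downward.
|v_ground| = v₀ = 69.35 mph
v_ground = 69.35 mph (downward)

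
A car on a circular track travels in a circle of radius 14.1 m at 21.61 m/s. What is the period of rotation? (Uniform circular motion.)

T = 2πr/v = 2π×14.1/21.61 = 4.1 s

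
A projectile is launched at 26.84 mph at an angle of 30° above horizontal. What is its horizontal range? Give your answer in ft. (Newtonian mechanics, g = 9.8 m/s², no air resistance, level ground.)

v₀ = 26.84 mph × 0.44704 = 11.9986 m/s
R = v₀² × sin(2θ) / g = 11.9986² × sin(2 × 30°) / 9.8 = 143.966 × 0.866025 / 9.8 = 12.7223 m
R = 12.7223 m / 0.3048 = 41.74 ft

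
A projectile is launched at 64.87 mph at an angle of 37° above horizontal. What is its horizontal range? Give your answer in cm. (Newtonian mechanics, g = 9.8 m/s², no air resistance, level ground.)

v₀ = 64.87 mph × 0.44704 = 28.9995 m/s
R = v₀² × sin(2θ) / g = 28.9995² × sin(2 × 37°) / 9.8 = 840.971 × 0.961262 / 9.8 = 82.4891 m
R = 82.4891 m / 0.01 = 8249 cm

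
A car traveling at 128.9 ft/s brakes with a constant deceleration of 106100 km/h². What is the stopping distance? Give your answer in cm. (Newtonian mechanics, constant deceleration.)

v₀ = 128.9 ft/s × 0.3048 = 39.2887 m/s
a = 106100 km/h² × 7.716049382716049e-05 = 8.18673 m/s²
d = v₀² / (2a) = 39.2887² / (2 × 8.18673) = 1543.6 / 16.3735 = 94.2743 m
d = 94.2743 m / 0.01 = 9427 cm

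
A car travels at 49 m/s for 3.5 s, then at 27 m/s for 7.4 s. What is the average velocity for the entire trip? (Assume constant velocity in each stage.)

d₁ = v₁t₁ = 49 × 3.5 = 171.5 m
d₂ = v₂t₂ = 27 × 7.4 = 199.8 m
d_total = 371.3 m, t_total = 10.9 s
v_avg = d_total/t_total = 371.3/10.9 = 34.06 m/s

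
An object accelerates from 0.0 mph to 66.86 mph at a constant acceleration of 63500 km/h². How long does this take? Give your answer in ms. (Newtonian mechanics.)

v₀ = 0.0 mph × 0.44704 = 0.0 m/s
v = 66.86 mph × 0.44704 = 29.8891 m/s
a = 63500 km/h² × 7.716049382716049e-05 = 4.89969 m/s²
t = (v - v₀) / a = (29.8891 - 0.0) / 4.89969 = 6.1002 s
t = 6.1002 s / 0.001 = 6100 ms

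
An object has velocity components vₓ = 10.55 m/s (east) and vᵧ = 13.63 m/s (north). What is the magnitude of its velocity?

|v| = √(vₓ² + vᵧ²) = √(10.55² + 13.63²) = √(297.0794) = 17.24 m/s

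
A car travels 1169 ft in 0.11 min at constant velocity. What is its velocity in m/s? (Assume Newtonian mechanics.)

d = 1169 ft × 0.3048 = 356.311 m
t = 0.11 min × 60.0 = 6.6 s
v = d / t = 356.311 / 6.6 = 53.99 m/s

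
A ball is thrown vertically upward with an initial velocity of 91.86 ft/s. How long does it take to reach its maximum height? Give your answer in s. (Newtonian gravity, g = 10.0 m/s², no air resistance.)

v₀ = 91.86 ft/s × 0.3048 = 27.9989 m/s
t_up = v₀ / g = 27.9989 / 10.0 = 2.8 s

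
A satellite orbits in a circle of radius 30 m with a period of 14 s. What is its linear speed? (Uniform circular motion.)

v = 2πr/T = 2π×30/14 = 13.46 m/s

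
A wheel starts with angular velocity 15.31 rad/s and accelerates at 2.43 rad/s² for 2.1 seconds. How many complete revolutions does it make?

θ = ω₀t + ½αt² = 15.31×2.1 + ½×2.43×2.1² = 37.50915 rad
Total revolutions = θ/(2π) = 37.50915/(2π) = 5.97
Complete revolutions = ⌊5.97⌋ = 5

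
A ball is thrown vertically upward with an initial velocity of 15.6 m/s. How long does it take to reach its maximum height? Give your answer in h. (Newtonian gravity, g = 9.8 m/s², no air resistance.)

t_up = v₀ / g = 15.6 / 9.8 = 1.59184 s
t_up = 1.59184 s / 3600.0 = 0.0004422 h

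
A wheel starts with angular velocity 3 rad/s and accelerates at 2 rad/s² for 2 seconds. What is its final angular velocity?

ω = ω₀ + αt = 3 + 2 × 2 = 7 rad/s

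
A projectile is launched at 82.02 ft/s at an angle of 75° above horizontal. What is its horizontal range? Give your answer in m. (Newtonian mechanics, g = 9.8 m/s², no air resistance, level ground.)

v₀ = 82.02 ft/s × 0.3048 = 24.9997 m/s
R = v₀² × sin(2θ) / g = 24.9997² × sin(2 × 75°) / 9.8 = 624.985 × 0.5 / 9.8 = 31.89 m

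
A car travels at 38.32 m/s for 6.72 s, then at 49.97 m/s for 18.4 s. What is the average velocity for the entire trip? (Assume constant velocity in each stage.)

d₁ = v₁t₁ = 38.32 × 6.72 = 257.5104 m
d₂ = v₂t₂ = 49.97 × 18.4 = 919.448 m
d_total = 1176.9584 m, t_total = 25.12 s
v_avg = d_total/t_total = 1176.9584/25.12 = 46.85 m/s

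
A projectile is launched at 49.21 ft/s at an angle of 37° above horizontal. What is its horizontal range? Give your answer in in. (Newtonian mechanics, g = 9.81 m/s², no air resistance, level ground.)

v₀ = 49.21 ft/s × 0.3048 = 14.9992 m/s
R = v₀² × sin(2θ) / g = 14.9992² × sin(2 × 37°) / 9.81 = 224.976 × 0.961262 / 9.81 = 22.0449 m
R = 22.0449 m / 0.0254 = 867.9 in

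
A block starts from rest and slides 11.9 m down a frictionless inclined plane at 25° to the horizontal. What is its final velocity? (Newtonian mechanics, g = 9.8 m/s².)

a = g sin(θ) = 9.8 × sin(25°) = 4.1417 m/s²
v = √(2ad) = √(2 × 4.1417 × 11.9) = 9.93 m/s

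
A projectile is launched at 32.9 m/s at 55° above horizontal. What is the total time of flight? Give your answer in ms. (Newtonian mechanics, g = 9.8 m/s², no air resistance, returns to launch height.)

T = 2 × v₀ × sin(θ) / g = 2 × 32.9 × sin(55°) / 9.8 = 2 × 32.9 × 0.819152 / 9.8 = 5.50002 s
T = 5.50002 s / 0.001 = 5500 ms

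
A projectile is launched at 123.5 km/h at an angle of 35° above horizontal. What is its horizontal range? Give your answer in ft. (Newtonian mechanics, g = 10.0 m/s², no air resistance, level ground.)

v₀ = 123.5 km/h × 0.2777777777777778 = 34.3056 m/s
R = v₀² × sin(2θ) / g = 34.3056² × sin(2 × 35°) / 10.0 = 1176.87 × 0.939693 / 10.0 = 110.59 m
R = 110.59 m / 0.3048 = 362.8 ft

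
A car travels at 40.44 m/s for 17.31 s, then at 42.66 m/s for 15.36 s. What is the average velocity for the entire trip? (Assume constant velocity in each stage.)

d₁ = v₁t₁ = 40.44 × 17.31 = 700.0164 m
d₂ = v₂t₂ = 42.66 × 15.36 = 655.2576 m
d_total = 1355.274 m, t_total = 32.67 s
v_avg = d_total/t_total = 1355.274/32.67 = 41.48 m/s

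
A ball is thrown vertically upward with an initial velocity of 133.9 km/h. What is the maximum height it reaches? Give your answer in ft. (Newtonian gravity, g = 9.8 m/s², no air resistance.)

v₀ = 133.9 km/h × 0.2777777777777778 = 37.1944 m/s
h_max = v₀² / (2g) = 37.1944² / (2 × 9.8) = 1383.42 / 19.6 = 70.5827 m
h_max = 70.5827 m / 0.3048 = 231.6 ft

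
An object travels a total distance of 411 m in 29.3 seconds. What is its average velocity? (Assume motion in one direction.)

v_avg = Δd / Δt = 411 / 29.3 = 14.03 m/s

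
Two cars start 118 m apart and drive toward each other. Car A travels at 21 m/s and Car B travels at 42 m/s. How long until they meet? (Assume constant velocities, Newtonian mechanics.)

Combined speed: v_combined = 21 + 42 = 63 m/s
Time to meet: t = d/v_combined = 118/63 = 1.87 s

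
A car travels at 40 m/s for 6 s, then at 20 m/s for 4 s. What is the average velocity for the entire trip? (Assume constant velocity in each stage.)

d₁ = v₁t₁ = 40 × 6 = 240 m
d₂ = v₂t₂ = 20 × 4 = 80 m
d_total = 320 m, t_total = 10 s
v_avg = d_total/t_total = 320/10 = 32.0 m/s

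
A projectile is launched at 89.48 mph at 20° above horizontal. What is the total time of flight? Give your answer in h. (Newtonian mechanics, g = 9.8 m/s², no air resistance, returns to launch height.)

v₀ = 89.48 mph × 0.44704 = 40.0011 m/s
T = 2 × v₀ × sin(θ) / g = 2 × 40.0011 × sin(20°) / 9.8 = 2 × 40.0011 × 0.34202 / 9.8 = 2.79208 s
T = 2.79208 s / 3600.0 = 0.0007756 h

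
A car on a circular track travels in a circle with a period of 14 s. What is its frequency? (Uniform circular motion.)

f = 1/T = 1/14 = 0.0714 Hz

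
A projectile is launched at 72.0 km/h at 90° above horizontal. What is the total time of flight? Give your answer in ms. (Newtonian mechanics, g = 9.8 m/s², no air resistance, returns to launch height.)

v₀ = 72.0 km/h × 0.2777777777777778 = 20.0 m/s
T = 2 × v₀ × sin(θ) / g = 2 × 20.0 × sin(90°) / 9.8 = 2 × 20.0 × 1.0 / 9.8 = 4.08163 s
T = 4.08163 s / 0.001 = 4082 ms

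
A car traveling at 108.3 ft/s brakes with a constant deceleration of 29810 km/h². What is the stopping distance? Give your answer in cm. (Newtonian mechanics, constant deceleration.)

v₀ = 108.3 ft/s × 0.3048 = 33.0098 m/s
a = 29810 km/h² × 7.716049382716049e-05 = 2.30015 m/s²
d = v₀² / (2a) = 33.0098² / (2 × 2.30015) = 1089.65 / 4.6003 = 236.865 m
d = 236.865 m / 0.01 = 23690 cm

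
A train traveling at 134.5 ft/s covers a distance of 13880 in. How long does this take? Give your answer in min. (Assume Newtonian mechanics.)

d = 13880 in × 0.0254 = 352.552 m
v = 134.5 ft/s × 0.3048 = 40.9956 m/s
t = d / v = 352.552 / 40.9956 = 8.59975 s
t = 8.59975 s / 60.0 = 0.1433 min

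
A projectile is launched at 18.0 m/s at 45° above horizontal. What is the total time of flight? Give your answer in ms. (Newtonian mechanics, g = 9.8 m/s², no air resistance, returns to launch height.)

T = 2 × v₀ × sin(θ) / g = 2 × 18.0 × sin(45°) / 9.8 = 2 × 18.0 × 0.707107 / 9.8 = 2.59754 s
T = 2.59754 s / 0.001 = 2598 ms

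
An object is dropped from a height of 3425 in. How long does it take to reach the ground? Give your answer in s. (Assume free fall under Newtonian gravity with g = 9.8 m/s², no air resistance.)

h = 3425 in × 0.0254 = 86.995 m
t = √(2h/g) = √(2 × 86.995 / 9.8) = 4.214 s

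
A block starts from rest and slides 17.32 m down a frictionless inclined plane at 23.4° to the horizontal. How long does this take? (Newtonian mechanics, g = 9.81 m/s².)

a = g sin(θ) = 9.81 × sin(23.4°) = 3.896 m/s²
t = √(2d/a) = √(2 × 17.32 / 3.896) = 2.98 s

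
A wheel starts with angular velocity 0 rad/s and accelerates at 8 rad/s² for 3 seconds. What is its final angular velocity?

ω = ω₀ + αt = 0 + 8 × 3 = 24 rad/s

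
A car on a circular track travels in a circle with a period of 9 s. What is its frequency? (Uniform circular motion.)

f = 1/T = 1/9 = 0.1111 Hz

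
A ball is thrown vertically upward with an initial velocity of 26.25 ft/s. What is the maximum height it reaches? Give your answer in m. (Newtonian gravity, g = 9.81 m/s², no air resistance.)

v₀ = 26.25 ft/s × 0.3048 = 8.001 m/s
h_max = v₀² / (2g) = 8.001² / (2 × 9.81) = 64.016 / 19.62 = 3.263 m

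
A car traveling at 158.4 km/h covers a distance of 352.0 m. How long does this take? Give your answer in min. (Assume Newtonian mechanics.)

v = 158.4 km/h × 0.2777777777777778 = 44.0 m/s
t = d / v = 352.0 / 44.0 = 8.0 s
t = 8.0 s / 60.0 = 0.1333 min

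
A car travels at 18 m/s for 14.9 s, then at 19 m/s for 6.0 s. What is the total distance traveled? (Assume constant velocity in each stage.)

d₁ = v₁t₁ = 18 × 14.9 = 268.2 m
d₂ = v₂t₂ = 19 × 6.0 = 114.0 m
d_total = 268.2 + 114.0 = 382.2 m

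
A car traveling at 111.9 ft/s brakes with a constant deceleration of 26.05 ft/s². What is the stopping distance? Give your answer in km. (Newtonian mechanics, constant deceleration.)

v₀ = 111.9 ft/s × 0.3048 = 34.10712 m/s
a = 26.05 ft/s² × 0.3048 = 7.94004 m/s²
d = v₀² / (2a) = 34.10712² / (2 × 7.94004) = 1163.296 / 15.88008 = 73.25505 m
d = 73.25505 m / 1000.0 = 0.07326 km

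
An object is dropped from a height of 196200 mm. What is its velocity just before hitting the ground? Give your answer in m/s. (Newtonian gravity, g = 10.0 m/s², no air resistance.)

h = 196200 mm × 0.001 = 196.2 m
v = √(2gh) = √(2 × 10.0 × 196.2) = 62.64 m/s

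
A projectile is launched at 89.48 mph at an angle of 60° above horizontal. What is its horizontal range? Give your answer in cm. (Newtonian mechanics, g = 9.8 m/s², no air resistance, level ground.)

v₀ = 89.48 mph × 0.44704 = 40.0011 m/s
R = v₀² × sin(2θ) / g = 40.0011² × sin(2 × 60°) / 9.8 = 1600.09 × 0.866025 / 9.8 = 141.4 m
R = 141.4 m / 0.01 = 14140 cm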